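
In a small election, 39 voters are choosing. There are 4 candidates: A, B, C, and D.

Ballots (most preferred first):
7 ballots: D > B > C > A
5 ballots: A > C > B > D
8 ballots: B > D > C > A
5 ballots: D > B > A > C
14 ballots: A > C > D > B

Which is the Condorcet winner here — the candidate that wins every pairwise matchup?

D vs A: 20–19
D vs B: 26–13
D vs C: 20–19
D beats every other candidate.

D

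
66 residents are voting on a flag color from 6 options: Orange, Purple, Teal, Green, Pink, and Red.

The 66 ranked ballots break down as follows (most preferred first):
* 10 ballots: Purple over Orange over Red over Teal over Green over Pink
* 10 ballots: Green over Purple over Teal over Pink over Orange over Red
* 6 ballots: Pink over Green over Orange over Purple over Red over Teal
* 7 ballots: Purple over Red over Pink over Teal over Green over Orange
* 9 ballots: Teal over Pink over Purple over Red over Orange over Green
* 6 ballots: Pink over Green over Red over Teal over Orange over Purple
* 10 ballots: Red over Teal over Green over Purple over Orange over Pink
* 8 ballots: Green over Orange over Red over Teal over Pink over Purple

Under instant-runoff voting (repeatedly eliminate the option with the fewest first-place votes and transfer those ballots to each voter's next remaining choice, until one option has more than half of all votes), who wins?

Green

Round 1: Orange 0, Purple 17, Teal 9, Green 18, Pink 12, Red 10. Orange eliminated.
Round 2: Purple 17, Teal 9, Green 18, Pink 12, Red 10. Teal eliminated.
Round 3: Purple 17, Green 18, Pink 21, Red 10. Red eliminated.
Round 4: Purple 17, Green 28, Pink 21. Purple eliminated.
Round 5: Green 38, Pink 28. Green has a majority (≥34).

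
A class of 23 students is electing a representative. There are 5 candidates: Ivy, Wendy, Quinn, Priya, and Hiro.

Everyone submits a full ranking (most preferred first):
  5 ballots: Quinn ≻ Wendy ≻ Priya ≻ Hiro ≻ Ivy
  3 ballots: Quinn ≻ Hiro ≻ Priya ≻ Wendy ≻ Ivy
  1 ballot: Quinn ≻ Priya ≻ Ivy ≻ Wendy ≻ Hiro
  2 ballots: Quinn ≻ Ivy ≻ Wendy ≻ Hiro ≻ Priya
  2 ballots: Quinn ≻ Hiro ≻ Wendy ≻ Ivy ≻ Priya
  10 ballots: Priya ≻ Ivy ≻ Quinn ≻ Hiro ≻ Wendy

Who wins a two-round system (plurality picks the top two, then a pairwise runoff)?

Quinn

Round 1 first-place votes: Ivy 0, Wendy 0, Quinn 13, Priya 10, Hiro 0. Quinn and Priya advance.
Runoff: Quinn is ranked above Priya on 13 ballots, Priya above Quinn on 10.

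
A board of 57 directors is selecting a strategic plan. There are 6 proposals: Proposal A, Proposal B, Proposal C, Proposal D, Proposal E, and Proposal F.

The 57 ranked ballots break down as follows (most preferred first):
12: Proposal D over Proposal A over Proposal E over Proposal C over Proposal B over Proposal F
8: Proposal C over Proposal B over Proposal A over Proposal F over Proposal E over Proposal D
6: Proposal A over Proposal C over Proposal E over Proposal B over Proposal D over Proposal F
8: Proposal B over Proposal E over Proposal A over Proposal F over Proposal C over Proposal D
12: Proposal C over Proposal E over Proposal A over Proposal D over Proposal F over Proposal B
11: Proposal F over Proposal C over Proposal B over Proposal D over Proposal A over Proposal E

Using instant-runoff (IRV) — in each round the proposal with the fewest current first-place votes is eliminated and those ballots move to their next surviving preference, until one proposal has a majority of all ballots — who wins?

Proposal C

Round 1: Proposal A 6, Proposal B 8, Proposal C 20, Proposal D 12, Proposal E 0, Proposal F 11. Proposal E eliminated.
Round 2: Proposal A 6, Proposal B 8, Proposal C 20, Proposal D 12, Proposal F 11. Proposal A eliminated.
Round 3: Proposal B 8, Proposal C 26, Proposal D 12, Proposal F 11. Proposal B eliminated.
Round 4: Proposal C 26, Proposal D 12, Proposal F 19. Proposal D eliminated.
Round 5: Proposal C 38, Proposal F 19. Proposal C has a majority (≥29).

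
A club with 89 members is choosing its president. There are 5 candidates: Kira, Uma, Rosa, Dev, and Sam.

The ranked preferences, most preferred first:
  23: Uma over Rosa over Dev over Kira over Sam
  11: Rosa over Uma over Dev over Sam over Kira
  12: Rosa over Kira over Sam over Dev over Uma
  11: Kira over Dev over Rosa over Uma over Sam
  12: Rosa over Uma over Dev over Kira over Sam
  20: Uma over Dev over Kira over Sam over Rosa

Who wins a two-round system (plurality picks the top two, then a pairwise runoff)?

Rosa

Round 1 first-place votes: Kira 11, Uma 43, Rosa 35, Dev 0, Sam 0. Uma and Rosa advance.
Runoff: Uma is ranked above Rosa on 43 ballots, Rosa above Uma on 46.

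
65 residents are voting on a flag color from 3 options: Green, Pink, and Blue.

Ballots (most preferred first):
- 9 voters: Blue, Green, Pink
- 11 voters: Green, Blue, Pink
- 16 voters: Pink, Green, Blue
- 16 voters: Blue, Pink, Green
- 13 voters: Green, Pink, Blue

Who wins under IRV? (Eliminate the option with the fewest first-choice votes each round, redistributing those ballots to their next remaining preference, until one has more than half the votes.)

Green

Round 1: Green 24, Pink 16, Blue 25. Pink eliminated.
Round 2: Green 40, Blue 25. Green has a majority (≥33).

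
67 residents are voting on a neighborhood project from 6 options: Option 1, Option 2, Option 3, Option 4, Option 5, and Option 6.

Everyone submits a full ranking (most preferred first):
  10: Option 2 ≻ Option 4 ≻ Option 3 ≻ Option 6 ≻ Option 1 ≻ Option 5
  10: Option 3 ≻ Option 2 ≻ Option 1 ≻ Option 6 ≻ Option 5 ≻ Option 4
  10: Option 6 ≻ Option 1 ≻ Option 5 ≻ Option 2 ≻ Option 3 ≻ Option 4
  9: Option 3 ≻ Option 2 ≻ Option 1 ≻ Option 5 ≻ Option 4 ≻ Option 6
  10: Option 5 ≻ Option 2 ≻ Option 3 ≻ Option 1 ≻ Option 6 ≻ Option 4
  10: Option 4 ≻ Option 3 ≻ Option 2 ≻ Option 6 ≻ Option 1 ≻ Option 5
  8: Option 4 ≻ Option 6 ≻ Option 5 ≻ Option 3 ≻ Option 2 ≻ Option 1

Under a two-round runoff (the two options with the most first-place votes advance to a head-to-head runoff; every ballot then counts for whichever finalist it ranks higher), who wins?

Option 3

Round 1 first-place votes: Option 1 0, Option 2 10, Option 3 19, Option 4 18, Option 5 10, Option 6 10. Option 3 and Option 4 advance.
Runoff: Option 3 is ranked above Option 4 on 39 ballots, Option 4 above Option 3 on 28.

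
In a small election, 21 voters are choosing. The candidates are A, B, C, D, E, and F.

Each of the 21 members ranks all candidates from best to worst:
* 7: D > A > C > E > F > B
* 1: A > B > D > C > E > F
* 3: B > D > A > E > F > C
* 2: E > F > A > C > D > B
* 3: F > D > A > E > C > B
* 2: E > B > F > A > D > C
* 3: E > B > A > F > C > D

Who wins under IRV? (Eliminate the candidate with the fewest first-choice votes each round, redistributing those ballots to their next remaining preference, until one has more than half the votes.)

Round 1: A 1, B 3, C 0, D 7, E 7, F 3. C eliminated.
Round 2: A 1, B 3, D 7, E 7, F 3. A eliminated.
Round 3: B 4, D 7, E 7, F 3. F eliminated.
Round 4: B 4, D 10, E 7. B eliminated.
Round 5: D 14, E 7. D has a majority (≥11).

D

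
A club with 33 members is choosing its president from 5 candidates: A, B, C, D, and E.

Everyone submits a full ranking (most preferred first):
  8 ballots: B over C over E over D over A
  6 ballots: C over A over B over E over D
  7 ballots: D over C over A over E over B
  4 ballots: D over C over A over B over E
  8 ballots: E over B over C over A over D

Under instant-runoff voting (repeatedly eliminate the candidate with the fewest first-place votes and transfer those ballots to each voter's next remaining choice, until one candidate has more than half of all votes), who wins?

Round 1: A 0, B 8, C 6, D 11, E 8. A eliminated.
Round 2: B 8, C 6, D 11, E 8. C eliminated.
Round 3: B 14, D 11, E 8. E eliminated.
Round 4: B 22, D 11. B has a majority (≥17).

B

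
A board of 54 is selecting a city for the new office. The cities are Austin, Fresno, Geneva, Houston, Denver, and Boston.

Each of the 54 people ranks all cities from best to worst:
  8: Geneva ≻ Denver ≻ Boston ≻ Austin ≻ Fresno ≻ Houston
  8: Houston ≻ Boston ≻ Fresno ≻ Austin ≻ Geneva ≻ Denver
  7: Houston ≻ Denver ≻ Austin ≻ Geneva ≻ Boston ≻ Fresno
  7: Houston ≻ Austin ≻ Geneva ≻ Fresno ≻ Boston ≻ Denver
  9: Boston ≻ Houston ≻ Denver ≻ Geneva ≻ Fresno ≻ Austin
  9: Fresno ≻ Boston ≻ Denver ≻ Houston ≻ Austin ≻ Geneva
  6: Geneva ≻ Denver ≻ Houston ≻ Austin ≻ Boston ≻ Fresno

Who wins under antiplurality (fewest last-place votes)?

Last-place votes: Austin 9, Fresno 13, Geneva 9, Houston 8, Denver 15, Boston 0.

Boston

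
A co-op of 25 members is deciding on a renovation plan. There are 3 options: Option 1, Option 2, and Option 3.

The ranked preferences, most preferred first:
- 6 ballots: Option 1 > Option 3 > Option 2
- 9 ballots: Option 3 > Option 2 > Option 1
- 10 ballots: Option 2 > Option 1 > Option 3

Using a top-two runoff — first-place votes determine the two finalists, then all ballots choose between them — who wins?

Option 3

Round 1 first-place votes: Option 1 6, Option 2 10, Option 3 9. Option 2 and Option 3 advance.
Runoff: Option 2 is ranked above Option 3 on 10 ballots, Option 3 above Option 2 on 15.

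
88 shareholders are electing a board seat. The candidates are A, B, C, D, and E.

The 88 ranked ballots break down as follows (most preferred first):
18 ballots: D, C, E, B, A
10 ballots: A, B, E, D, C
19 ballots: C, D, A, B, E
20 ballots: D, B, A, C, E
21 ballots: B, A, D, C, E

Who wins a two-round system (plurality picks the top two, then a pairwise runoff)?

Round 1 first-place votes: A 10, B 21, C 19, D 38, E 0. D and B advance.
Runoff: D is ranked above B on 57 ballots, B above D on 31.

D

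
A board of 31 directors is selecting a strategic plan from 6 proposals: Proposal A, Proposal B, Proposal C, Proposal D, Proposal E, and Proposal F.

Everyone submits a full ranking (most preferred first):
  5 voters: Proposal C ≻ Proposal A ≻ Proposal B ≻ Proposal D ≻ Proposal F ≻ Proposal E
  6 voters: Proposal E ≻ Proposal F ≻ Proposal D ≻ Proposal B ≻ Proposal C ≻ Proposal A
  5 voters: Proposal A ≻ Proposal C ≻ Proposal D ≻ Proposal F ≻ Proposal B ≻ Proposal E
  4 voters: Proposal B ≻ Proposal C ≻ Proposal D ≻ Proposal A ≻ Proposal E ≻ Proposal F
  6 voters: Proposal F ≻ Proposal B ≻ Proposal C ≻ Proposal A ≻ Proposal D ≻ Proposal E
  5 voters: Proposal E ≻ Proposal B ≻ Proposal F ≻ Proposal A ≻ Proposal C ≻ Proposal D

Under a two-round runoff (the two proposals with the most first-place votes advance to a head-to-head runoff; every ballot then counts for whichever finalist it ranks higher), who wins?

Proposal F

Round 1 first-place votes: Proposal A 5, Proposal B 4, Proposal C 5, Proposal D 0, Proposal E 11, Proposal F 6. Proposal E and Proposal F advance.
Runoff: Proposal E is ranked above Proposal F on 15 ballots, Proposal F above Proposal E on 16.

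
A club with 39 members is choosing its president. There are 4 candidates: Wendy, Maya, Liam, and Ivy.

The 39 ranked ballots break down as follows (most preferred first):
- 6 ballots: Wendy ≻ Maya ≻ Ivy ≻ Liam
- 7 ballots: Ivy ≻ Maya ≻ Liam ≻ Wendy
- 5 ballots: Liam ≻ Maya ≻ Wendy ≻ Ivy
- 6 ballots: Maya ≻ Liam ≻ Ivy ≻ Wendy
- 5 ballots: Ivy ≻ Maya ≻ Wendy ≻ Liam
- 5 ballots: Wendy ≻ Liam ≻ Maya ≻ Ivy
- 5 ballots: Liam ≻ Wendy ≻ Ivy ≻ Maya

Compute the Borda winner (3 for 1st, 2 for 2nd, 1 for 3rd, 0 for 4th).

Maya

Wendy: 6×3 + 7×0 + 5×1 + 6×0 + 5×1 + 5×3 + 5×2 = 53
Maya: 6×2 + 7×2 + 5×2 + 6×3 + 5×2 + 5×1 + 5×0 = 69
Liam: 6×0 + 7×1 + 5×3 + 6×2 + 5×0 + 5×2 + 5×3 = 59
Ivy: 6×1 + 7×3 + 5×0 + 6×1 + 5×3 + 5×0 + 5×1 = 53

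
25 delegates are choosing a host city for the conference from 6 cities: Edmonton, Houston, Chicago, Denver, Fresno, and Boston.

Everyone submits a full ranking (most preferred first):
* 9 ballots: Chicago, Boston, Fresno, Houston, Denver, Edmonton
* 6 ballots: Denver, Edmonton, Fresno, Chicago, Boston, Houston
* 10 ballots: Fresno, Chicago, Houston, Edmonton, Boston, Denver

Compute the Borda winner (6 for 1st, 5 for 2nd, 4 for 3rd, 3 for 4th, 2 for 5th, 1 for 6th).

Chicago

Edmonton: 9×1 + 6×5 + 10×3 = 69
Houston: 9×3 + 6×1 + 10×4 = 73
Chicago: 9×6 + 6×3 + 10×5 = 122
Denver: 9×2 + 6×6 + 10×1 = 64
Fresno: 9×4 + 6×4 + 10×6 = 120
Boston: 9×5 + 6×2 + 10×2 = 77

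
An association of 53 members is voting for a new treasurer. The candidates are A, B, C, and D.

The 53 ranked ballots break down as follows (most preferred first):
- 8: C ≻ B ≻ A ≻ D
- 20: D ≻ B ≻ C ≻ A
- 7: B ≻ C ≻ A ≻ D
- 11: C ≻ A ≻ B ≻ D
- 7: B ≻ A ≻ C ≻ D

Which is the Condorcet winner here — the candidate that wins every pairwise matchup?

B vs A: 42–11
B vs C: 34–19
B vs D: 33–20
B beats every other candidate.

B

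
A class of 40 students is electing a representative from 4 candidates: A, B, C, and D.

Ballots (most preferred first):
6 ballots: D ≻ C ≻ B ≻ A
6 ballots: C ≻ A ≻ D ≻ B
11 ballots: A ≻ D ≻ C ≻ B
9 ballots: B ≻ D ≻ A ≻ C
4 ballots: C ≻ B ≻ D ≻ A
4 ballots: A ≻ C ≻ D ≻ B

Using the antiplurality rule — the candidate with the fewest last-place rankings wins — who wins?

D

Last-place votes: A 10, B 21, C 9, D 0.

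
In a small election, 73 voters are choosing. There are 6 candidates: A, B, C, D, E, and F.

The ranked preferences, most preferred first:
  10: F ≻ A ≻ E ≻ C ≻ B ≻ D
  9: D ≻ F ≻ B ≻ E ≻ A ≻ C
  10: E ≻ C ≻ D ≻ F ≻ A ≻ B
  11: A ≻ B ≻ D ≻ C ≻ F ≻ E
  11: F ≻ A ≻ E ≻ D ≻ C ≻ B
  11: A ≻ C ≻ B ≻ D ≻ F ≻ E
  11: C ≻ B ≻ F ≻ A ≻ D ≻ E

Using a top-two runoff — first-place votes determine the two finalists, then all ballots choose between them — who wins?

F

Round 1 first-place votes: A 22, B 0, C 11, D 9, E 10, F 21. A and F advance.
Runoff: A is ranked above F on 22 ballots, F above A on 51.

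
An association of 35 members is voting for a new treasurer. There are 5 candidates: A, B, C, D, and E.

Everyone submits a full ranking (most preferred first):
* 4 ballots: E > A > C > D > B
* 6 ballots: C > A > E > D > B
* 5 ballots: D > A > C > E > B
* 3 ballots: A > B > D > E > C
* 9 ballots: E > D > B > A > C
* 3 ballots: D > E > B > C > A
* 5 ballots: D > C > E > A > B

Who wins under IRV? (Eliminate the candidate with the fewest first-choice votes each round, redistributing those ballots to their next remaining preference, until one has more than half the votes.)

E

Round 1: A 3, B 0, C 6, D 13, E 13. B eliminated.
Round 2: A 3, C 6, D 13, E 13. A eliminated.
Round 3: C 6, D 16, E 13. C eliminated.
Round 4: D 16, E 19. E has a majority (≥18).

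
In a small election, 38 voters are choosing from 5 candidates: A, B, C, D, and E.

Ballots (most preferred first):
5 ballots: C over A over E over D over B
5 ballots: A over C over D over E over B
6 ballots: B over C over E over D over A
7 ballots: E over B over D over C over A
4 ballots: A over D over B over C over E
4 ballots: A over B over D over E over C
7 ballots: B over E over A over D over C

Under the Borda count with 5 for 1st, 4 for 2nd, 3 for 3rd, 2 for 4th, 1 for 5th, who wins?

B

A: 5×4 + 5×5 + 6×1 + 7×1 + 4×5 + 4×5 + 7×3 = 119
B: 5×1 + 5×1 + 6×5 + 7×4 + 4×3 + 4×4 + 7×5 = 131
C: 5×5 + 5×4 + 6×4 + 7×2 + 4×2 + 4×1 + 7×1 = 102
D: 5×2 + 5×3 + 6×2 + 7×3 + 4×4 + 4×3 + 7×2 = 100
E: 5×3 + 5×2 + 6×3 + 7×5 + 4×1 + 4×2 + 7×4 = 118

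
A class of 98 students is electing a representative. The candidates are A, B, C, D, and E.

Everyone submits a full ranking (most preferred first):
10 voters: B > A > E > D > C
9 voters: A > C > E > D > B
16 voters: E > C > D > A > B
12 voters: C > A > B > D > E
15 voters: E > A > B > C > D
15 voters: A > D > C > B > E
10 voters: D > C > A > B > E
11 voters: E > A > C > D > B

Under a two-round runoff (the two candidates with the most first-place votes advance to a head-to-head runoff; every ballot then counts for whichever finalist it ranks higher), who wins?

Round 1 first-place votes: A 24, B 10, C 12, D 10, E 42. E and A advance.
Runoff: E is ranked above A on 42 ballots, A above E on 56.

A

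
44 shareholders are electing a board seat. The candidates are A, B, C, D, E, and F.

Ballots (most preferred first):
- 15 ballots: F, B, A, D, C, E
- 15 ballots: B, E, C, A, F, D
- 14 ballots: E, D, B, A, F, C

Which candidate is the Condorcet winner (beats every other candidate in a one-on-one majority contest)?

B vs A: 44–0
B vs C: 44–0
B vs D: 30–14
B vs E: 30–14
B vs F: 29–15
B beats every other candidate.

B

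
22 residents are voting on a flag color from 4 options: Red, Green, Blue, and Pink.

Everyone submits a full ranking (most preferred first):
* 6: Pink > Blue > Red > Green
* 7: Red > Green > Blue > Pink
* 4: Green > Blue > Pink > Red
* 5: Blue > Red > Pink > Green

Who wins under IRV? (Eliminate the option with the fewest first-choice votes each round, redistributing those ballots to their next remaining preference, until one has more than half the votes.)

Round 1: Red 7, Green 4, Blue 5, Pink 6. Green eliminated.
Round 2: Red 7, Blue 9, Pink 6. Pink eliminated.
Round 3: Red 7, Blue 15. Blue has a majority (≥12).

Blue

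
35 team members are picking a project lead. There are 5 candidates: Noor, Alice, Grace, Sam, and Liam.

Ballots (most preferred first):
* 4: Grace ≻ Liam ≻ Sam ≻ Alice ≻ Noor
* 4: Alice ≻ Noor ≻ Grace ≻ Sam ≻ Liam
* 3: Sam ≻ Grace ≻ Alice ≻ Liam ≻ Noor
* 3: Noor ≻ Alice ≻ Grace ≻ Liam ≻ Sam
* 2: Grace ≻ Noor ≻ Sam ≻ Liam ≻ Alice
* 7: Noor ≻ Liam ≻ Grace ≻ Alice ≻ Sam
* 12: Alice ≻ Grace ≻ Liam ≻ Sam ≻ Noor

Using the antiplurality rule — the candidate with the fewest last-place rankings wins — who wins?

Grace

Last-place votes: Noor 19, Alice 2, Grace 0, Sam 10, Liam 4.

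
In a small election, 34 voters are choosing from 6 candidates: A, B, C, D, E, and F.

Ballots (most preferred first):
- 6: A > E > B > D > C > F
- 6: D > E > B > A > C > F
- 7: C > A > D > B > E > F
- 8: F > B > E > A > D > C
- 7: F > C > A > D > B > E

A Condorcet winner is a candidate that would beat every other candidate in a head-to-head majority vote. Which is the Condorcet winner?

A

A vs B: 20–14
A vs C: 20–14
A vs D: 28–6
A vs E: 20–14
A vs F: 19–15
A beats every other candidate.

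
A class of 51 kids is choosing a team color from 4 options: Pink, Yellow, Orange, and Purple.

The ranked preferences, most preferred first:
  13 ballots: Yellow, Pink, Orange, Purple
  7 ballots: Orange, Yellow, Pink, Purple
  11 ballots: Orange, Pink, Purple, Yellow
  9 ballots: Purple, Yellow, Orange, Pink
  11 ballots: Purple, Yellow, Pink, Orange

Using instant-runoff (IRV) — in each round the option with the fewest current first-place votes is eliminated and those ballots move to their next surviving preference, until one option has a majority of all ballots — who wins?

Round 1: Pink 0, Yellow 13, Orange 18, Purple 20. Pink eliminated.
Round 2: Yellow 13, Orange 18, Purple 20. Yellow eliminated.
Round 3: Orange 31, Purple 20. Orange has a majority (≥26).

Orange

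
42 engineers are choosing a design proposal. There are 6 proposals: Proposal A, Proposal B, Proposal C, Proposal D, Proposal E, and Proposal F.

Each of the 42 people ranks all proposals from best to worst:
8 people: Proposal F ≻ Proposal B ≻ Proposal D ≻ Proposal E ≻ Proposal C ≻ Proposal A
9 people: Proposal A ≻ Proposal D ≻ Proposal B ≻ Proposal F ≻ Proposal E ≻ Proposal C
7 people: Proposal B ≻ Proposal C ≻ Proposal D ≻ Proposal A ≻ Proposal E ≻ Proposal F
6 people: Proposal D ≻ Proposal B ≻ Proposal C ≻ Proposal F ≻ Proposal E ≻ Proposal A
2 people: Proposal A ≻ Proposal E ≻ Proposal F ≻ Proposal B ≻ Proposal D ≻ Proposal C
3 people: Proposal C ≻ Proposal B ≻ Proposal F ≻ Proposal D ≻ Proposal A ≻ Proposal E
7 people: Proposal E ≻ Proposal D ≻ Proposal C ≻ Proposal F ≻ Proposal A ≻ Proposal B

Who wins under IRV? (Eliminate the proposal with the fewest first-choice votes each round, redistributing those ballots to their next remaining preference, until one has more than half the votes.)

Proposal B

Round 1: Proposal A 11, Proposal B 7, Proposal C 3, Proposal D 6, Proposal E 7, Proposal F 8. Proposal C eliminated.
Round 2: Proposal A 11, Proposal B 10, Proposal D 6, Proposal E 7, Proposal F 8. Proposal D eliminated.
Round 3: Proposal A 11, Proposal B 16, Proposal E 7, Proposal F 8. Proposal E eliminated.
Round 4: Proposal A 11, Proposal B 16, Proposal F 15. Proposal A eliminated.
Round 5: Proposal B 25, Proposal F 17. Proposal B has a majority (≥22).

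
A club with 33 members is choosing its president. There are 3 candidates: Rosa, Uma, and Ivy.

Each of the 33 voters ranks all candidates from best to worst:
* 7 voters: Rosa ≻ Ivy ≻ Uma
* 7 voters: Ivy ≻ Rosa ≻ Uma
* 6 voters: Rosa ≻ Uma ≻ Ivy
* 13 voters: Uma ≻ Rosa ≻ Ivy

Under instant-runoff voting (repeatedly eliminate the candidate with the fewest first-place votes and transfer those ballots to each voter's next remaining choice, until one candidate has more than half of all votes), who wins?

Round 1: Rosa 13, Uma 13, Ivy 7. Ivy eliminated.
Round 2: Rosa 20, Uma 13. Rosa has a majority (≥17).

Rosa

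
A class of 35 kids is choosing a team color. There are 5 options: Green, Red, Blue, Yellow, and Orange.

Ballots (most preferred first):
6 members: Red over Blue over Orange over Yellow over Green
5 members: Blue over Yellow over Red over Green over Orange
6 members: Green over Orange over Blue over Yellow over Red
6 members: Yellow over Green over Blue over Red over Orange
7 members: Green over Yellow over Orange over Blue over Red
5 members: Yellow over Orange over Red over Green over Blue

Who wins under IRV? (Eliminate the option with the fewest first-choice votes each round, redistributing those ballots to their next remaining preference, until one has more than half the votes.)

Round 1: Green 13, Red 6, Blue 5, Yellow 11, Orange 0. Orange eliminated.
Round 2: Green 13, Red 6, Blue 5, Yellow 11. Blue eliminated.
Round 3: Green 13, Red 6, Yellow 16. Red eliminated.
Round 4: Green 13, Yellow 22. Yellow has a majority (≥18).

Yellow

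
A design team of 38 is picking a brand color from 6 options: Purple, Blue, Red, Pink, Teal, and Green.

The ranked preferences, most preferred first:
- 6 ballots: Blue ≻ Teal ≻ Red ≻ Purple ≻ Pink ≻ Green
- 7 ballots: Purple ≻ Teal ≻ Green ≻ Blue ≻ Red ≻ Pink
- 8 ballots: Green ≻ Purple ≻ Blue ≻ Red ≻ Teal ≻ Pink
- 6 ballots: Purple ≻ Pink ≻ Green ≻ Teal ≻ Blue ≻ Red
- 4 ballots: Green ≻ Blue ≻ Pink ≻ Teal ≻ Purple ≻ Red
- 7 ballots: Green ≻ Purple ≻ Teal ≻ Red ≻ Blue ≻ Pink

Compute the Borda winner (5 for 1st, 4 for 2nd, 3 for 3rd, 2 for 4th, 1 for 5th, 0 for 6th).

Purple

Purple: 6×2 + 7×5 + 8×4 + 6×5 + 4×1 + 7×4 = 141
Blue: 6×5 + 7×2 + 8×3 + 6×1 + 4×4 + 7×1 = 97
Red: 6×3 + 7×1 + 8×2 + 6×0 + 4×0 + 7×2 = 55
Pink: 6×1 + 7×0 + 8×0 + 6×4 + 4×3 + 7×0 = 42
Teal: 6×4 + 7×4 + 8×1 + 6×2 + 4×2 + 7×3 = 101
Green: 6×0 + 7×3 + 8×5 + 6×3 + 4×5 + 7×5 = 134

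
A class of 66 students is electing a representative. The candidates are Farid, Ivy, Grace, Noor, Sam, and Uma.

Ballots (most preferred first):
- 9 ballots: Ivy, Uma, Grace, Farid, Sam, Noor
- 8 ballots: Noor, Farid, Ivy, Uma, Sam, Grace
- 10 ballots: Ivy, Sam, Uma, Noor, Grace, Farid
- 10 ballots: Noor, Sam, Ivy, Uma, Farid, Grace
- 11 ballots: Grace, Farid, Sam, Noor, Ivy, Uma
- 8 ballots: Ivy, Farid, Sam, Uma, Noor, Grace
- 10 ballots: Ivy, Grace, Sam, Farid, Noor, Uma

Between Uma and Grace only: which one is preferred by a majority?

Uma

Uma is ranked above Grace on 45 ballots; Grace above Uma on 21.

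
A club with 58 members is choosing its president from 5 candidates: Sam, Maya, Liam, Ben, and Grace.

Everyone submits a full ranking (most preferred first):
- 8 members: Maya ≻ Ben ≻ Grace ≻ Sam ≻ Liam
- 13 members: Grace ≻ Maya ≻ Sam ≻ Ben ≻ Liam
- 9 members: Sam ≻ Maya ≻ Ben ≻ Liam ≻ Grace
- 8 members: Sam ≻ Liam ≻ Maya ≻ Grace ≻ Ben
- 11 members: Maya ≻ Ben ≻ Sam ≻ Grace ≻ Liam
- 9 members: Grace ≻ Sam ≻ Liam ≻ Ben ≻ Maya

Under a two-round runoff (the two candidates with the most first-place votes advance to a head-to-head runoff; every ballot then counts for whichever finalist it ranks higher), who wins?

Maya

Round 1 first-place votes: Sam 17, Maya 19, Liam 0, Ben 0, Grace 22. Grace and Maya advance.
Runoff: Grace is ranked above Maya on 22 ballots, Maya above Grace on 36.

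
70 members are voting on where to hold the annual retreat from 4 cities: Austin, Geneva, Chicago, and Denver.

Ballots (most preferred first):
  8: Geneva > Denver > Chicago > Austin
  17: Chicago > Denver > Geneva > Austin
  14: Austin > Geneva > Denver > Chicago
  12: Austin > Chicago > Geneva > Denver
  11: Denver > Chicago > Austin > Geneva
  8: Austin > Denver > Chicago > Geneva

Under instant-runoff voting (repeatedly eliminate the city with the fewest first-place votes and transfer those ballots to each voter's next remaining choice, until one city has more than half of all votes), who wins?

Round 1: Austin 34, Geneva 8, Chicago 17, Denver 11. Geneva eliminated.
Round 2: Austin 34, Chicago 17, Denver 19. Chicago eliminated.
Round 3: Austin 34, Denver 36. Denver has a majority (≥36).

Denver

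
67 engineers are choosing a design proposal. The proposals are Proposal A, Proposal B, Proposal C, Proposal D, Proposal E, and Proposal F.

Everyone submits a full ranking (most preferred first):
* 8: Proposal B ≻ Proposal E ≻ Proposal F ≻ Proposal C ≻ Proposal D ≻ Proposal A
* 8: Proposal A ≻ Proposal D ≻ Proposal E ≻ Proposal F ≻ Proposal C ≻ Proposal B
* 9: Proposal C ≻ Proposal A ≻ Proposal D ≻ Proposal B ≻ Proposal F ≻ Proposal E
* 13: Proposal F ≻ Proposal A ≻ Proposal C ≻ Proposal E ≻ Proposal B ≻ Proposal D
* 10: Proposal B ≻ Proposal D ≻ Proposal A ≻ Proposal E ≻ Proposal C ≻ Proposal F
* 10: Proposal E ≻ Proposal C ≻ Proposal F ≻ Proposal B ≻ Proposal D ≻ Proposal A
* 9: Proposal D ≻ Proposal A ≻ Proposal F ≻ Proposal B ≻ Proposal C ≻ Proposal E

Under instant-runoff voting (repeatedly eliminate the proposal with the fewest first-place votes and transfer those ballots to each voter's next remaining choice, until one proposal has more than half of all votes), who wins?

Proposal D

Round 1: Proposal A 8, Proposal B 18, Proposal C 9, Proposal D 9, Proposal E 10, Proposal F 13. Proposal A eliminated.
Round 2: Proposal B 18, Proposal C 9, Proposal D 17, Proposal E 10, Proposal F 13. Proposal C eliminated.
Round 3: Proposal B 18, Proposal D 26, Proposal E 10, Proposal F 13. Proposal E eliminated.
Round 4: Proposal B 18, Proposal D 26, Proposal F 23. Proposal B eliminated.
Round 5: Proposal D 36, Proposal F 31. Proposal D has a majority (≥34).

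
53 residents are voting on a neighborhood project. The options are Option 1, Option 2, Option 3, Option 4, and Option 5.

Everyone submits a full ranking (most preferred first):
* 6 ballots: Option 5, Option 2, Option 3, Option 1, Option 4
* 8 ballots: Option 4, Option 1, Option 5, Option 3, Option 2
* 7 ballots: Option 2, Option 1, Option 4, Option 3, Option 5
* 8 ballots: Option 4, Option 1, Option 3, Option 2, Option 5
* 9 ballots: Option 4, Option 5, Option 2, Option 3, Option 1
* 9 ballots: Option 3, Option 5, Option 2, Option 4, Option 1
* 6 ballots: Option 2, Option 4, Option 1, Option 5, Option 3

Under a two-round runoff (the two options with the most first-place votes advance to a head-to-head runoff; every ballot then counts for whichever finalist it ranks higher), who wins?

Option 2

Round 1 first-place votes: Option 1 0, Option 2 13, Option 3 9, Option 4 25, Option 5 6. Option 4 and Option 2 advance.
Runoff: Option 4 is ranked above Option 2 on 25 ballots, Option 2 above Option 4 on 28.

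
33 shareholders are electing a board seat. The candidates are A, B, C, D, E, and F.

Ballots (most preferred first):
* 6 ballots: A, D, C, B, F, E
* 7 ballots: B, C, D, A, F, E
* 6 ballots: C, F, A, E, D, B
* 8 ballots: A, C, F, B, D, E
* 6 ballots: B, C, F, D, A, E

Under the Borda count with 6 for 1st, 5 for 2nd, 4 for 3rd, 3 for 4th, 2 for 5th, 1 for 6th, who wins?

A: 6×6 + 7×3 + 6×4 + 8×6 + 6×2 = 141
B: 6×3 + 7×6 + 6×1 + 8×3 + 6×6 = 126
C: 6×4 + 7×5 + 6×6 + 8×5 + 6×5 = 165
D: 6×5 + 7×4 + 6×2 + 8×2 + 6×3 = 104
E: 6×1 + 7×1 + 6×3 + 8×1 + 6×1 = 45
F: 6×2 + 7×2 + 6×5 + 8×4 + 6×4 = 112

C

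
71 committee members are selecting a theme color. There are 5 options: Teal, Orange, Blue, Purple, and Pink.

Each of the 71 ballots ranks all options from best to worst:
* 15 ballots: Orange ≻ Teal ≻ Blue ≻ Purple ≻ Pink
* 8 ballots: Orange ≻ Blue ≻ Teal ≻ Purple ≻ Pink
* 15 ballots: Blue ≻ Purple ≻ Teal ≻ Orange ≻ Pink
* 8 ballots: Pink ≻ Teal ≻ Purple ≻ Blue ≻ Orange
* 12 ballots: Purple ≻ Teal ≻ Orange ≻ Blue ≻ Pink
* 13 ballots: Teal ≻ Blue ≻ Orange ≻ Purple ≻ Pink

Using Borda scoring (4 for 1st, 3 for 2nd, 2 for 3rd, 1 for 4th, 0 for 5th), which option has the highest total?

Teal

Teal: 15×3 + 8×2 + 15×2 + 8×3 + 12×3 + 13×4 = 203
Orange: 15×4 + 8×4 + 15×1 + 8×0 + 12×2 + 13×2 = 157
Blue: 15×2 + 8×3 + 15×4 + 8×1 + 12×1 + 13×3 = 173
Purple: 15×1 + 8×1 + 15×3 + 8×2 + 12×4 + 13×1 = 145
Pink: 15×0 + 8×0 + 15×0 + 8×4 + 12×0 + 13×0 = 32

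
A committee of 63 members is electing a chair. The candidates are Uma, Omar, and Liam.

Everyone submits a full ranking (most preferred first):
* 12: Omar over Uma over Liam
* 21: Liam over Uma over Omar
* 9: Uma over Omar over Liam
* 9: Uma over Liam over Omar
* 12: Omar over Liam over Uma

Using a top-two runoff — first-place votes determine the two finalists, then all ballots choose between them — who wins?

Round 1 first-place votes: Uma 18, Omar 24, Liam 21. Omar and Liam advance.
Runoff: Omar is ranked above Liam on 33 ballots, Liam above Omar on 30.

Omar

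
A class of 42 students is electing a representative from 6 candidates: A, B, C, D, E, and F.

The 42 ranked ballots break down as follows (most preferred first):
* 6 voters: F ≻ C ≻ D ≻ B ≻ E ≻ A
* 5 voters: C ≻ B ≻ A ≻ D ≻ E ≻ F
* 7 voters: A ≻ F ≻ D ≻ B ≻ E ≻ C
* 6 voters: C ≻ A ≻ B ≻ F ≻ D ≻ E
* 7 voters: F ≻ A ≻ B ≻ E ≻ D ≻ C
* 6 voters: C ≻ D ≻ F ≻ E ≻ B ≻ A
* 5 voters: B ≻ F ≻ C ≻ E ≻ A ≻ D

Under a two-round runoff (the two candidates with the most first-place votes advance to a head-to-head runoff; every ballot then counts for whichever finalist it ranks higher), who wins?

F

Round 1 first-place votes: A 7, B 5, C 17, D 0, E 0, F 13. C and F advance.
Runoff: C is ranked above F on 17 ballots, F above C on 25.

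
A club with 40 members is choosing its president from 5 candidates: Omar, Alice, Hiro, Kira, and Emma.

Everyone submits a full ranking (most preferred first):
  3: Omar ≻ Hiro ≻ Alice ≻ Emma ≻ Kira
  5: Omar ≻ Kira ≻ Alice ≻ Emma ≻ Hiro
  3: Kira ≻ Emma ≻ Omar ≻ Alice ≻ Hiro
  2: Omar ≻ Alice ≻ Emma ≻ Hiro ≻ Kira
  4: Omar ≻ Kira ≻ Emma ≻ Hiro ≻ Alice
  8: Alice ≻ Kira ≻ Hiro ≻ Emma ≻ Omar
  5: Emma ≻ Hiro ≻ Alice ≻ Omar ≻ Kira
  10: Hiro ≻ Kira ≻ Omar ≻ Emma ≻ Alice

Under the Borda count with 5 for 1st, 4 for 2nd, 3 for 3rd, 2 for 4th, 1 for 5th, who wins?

Kira

Omar: 3×5 + 5×5 + 3×3 + 2×5 + 4×5 + 8×1 + 5×2 + 10×3 = 127
Alice: 3×3 + 5×3 + 3×2 + 2×4 + 4×1 + 8×5 + 5×3 + 10×1 = 107
Hiro: 3×4 + 5×1 + 3×1 + 2×2 + 4×2 + 8×3 + 5×4 + 10×5 = 126
Kira: 3×1 + 5×4 + 3×5 + 2×1 + 4×4 + 8×4 + 5×1 + 10×4 = 133
Emma: 3×2 + 5×2 + 3×4 + 2×3 + 4×3 + 8×2 + 5×5 + 10×2 = 107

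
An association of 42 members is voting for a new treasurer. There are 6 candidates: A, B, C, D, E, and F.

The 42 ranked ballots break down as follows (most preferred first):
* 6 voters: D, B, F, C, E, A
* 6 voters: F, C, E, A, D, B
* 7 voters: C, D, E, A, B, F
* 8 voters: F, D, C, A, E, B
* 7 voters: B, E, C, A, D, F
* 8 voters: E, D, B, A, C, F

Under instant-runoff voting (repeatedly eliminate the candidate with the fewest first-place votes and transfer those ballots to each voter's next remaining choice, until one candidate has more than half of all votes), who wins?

Round 1: A 0, B 7, C 7, D 6, E 8, F 14. A eliminated.
Round 2: B 7, C 7, D 6, E 8, F 14. D eliminated.
Round 3: B 13, C 7, E 8, F 14. C eliminated.
Round 4: B 13, E 15, F 14. B eliminated.
Round 5: E 22, F 20. E has a majority (≥22).

E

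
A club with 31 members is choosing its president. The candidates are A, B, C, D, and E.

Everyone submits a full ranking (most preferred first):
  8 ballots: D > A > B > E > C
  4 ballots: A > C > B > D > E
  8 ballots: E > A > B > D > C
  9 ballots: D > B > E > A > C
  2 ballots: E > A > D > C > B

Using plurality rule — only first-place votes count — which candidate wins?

D

First-place votes: A 4, B 0, C 0, D 17, E 10.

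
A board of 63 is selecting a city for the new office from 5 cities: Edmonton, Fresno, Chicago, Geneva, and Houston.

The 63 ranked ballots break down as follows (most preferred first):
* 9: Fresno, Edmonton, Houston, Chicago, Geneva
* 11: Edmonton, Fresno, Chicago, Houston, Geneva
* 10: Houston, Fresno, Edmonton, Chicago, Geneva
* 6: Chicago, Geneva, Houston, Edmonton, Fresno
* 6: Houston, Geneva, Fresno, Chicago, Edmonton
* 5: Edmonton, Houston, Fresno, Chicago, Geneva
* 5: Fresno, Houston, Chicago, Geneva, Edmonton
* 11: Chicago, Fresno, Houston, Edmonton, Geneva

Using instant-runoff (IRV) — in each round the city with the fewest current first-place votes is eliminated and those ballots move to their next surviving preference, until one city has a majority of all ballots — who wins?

Houston

Round 1: Edmonton 16, Fresno 14, Chicago 17, Geneva 0, Houston 16. Geneva eliminated.
Round 2: Edmonton 16, Fresno 14, Chicago 17, Houston 16. Fresno eliminated.
Round 3: Edmonton 25, Chicago 17, Houston 21. Chicago eliminated.
Round 4: Edmonton 25, Houston 38. Houston has a majority (≥32).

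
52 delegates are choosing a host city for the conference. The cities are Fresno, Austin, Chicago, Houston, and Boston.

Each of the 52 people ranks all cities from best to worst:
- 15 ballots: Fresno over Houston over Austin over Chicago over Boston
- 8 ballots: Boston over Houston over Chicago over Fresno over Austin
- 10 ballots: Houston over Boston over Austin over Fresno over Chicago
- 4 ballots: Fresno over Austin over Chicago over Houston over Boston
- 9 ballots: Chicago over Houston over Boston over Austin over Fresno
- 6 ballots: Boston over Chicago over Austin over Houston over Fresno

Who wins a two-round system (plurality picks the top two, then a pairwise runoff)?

Round 1 first-place votes: Fresno 19, Austin 0, Chicago 9, Houston 10, Boston 14. Fresno and Boston advance.
Runoff: Fresno is ranked above Boston on 19 ballots, Boston above Fresno on 33.

Boston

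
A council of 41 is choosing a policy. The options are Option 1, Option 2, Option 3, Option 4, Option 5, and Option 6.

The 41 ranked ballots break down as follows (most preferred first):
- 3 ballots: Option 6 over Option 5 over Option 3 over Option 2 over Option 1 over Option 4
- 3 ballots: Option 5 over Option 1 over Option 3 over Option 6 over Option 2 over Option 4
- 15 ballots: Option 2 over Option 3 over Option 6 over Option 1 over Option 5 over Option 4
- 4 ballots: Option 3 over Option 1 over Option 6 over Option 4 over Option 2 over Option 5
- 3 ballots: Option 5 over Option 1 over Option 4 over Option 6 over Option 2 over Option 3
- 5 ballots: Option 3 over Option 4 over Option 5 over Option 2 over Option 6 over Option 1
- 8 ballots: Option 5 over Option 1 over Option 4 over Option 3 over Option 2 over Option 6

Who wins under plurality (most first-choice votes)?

First-place votes: Option 1 0, Option 2 15, Option 3 9, Option 4 0, Option 5 14, Option 6 3.

Option 2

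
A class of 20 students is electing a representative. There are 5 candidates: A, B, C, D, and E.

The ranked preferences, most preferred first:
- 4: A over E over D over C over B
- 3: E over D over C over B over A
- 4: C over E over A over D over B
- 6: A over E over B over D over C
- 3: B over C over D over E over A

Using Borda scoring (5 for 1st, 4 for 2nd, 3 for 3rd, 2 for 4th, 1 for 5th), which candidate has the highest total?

E

A: 4×5 + 3×1 + 4×3 + 6×5 + 3×1 = 68
B: 4×1 + 3×2 + 4×1 + 6×3 + 3×5 = 47
C: 4×2 + 3×3 + 4×5 + 6×1 + 3×4 = 55
D: 4×3 + 3×4 + 4×2 + 6×2 + 3×3 = 53
E: 4×4 + 3×5 + 4×4 + 6×4 + 3×2 = 77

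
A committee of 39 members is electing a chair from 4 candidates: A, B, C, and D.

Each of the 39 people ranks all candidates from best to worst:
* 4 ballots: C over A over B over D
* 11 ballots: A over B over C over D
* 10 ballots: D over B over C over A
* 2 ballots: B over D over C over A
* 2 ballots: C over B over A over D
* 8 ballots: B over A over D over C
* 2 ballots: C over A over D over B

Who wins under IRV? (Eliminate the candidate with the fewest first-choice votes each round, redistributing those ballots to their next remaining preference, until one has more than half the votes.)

Round 1: A 11, B 10, C 8, D 10. C eliminated.
Round 2: A 17, B 12, D 10. D eliminated.
Round 3: A 17, B 22. B has a majority (≥20).

B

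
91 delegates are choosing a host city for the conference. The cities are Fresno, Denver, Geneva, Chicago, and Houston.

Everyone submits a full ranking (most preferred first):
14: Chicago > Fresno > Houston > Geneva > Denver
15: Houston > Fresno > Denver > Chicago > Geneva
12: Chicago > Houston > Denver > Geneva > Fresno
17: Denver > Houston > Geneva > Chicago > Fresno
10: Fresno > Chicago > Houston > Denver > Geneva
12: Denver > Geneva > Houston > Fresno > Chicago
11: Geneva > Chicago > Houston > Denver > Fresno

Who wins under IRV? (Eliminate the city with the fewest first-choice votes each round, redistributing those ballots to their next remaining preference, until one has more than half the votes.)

Chicago

Round 1: Fresno 10, Denver 29, Geneva 11, Chicago 26, Houston 15. Fresno eliminated.
Round 2: Denver 29, Geneva 11, Chicago 36, Houston 15. Geneva eliminated.
Round 3: Denver 29, Chicago 47, Houston 15. Chicago has a majority (≥46).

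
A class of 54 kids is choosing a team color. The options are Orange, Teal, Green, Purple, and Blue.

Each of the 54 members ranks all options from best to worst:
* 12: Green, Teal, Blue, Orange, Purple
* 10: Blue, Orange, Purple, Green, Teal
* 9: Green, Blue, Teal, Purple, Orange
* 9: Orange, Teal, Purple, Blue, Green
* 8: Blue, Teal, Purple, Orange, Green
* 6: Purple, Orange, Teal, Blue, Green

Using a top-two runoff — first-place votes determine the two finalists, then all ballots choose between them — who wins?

Blue

Round 1 first-place votes: Orange 9, Teal 0, Green 21, Purple 6, Blue 18. Green and Blue advance.
Runoff: Green is ranked above Blue on 21 ballots, Blue above Green on 33.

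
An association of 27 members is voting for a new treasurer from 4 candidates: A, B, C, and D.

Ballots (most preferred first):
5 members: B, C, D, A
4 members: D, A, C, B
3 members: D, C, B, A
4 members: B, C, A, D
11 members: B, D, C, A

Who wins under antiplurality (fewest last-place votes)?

C

Last-place votes: A 19, B 4, C 0, D 4.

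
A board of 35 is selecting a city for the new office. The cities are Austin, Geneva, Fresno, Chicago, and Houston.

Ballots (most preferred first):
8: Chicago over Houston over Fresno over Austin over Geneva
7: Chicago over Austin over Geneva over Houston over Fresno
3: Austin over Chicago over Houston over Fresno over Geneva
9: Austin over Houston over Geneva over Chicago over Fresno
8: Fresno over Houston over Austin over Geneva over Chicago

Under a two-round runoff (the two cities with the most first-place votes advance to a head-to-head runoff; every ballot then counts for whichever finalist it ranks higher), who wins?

Austin

Round 1 first-place votes: Austin 12, Geneva 0, Fresno 8, Chicago 15, Houston 0. Chicago and Austin advance.
Runoff: Chicago is ranked above Austin on 15 ballots, Austin above Chicago on 20.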